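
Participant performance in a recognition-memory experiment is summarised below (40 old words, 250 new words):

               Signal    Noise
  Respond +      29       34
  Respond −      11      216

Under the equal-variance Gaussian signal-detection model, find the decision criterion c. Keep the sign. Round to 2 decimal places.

c = 0.25

H = 29/40 = 0.7250
FA = 34/250 = 0.1360
z(H) = z(0.7250) = 0.598
z(FA) = z(0.1360) = -1.098
c = −½·[z(H) + z(FA)] = −0.5 × (0.598 + (-1.098)) = 0.250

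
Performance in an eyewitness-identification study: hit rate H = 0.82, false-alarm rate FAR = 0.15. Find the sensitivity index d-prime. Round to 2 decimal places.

Φ⁻¹(0.82) = 0.9154, Φ⁻¹(0.15) = -1.0364
d' = z(H) − z(FA) = 0.9154 − (-1.0364) = 1.9518

d-prime = 1.95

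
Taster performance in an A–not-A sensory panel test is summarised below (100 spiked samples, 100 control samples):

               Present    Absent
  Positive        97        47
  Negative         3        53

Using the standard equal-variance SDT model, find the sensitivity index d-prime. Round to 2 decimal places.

d-prime = 1.96

H = 97/100 = 0.9700
FA = 47/100 = 0.4700
Φ⁻¹(H) = Φ⁻¹(0.9700) = 1.8808
Φ⁻¹(FA) = Φ⁻¹(0.4700) = -0.0753
d' = z(H) − z(FA) = 1.8808 − (-0.0753) = 1.9561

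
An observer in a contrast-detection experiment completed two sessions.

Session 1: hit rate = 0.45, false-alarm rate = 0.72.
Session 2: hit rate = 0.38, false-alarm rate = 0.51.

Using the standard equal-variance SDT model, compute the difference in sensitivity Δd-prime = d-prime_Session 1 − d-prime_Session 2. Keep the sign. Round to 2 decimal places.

Session 1: z(0.45) = -0.126, z(0.72) = 0.583, d' = -0.709
Session 2: z(0.38) = -0.305, z(0.51) = 0.025, d' = -0.330
Δd' = d'_Session 1 − d'_Session 2 = -0.709 − (-0.330) = -0.379
Session 2 has the higher sensitivity.

Δd-prime = -0.38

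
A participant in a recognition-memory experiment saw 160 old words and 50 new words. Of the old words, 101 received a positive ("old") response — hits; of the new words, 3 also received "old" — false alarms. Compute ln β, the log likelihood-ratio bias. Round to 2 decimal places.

H = 101/160 = 0.6312
FA = 3/50 = 0.0600
z(H) = 0.335
z(FA) = -1.555
ln β = −½·[z(H)² − z(FA)²] = −0.5 × (0.112 − 2.418) = 1.153

ln β = 1.15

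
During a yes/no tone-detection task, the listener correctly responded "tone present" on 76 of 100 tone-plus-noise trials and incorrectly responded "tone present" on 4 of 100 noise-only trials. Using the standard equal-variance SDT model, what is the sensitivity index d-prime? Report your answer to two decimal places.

d-prime = 2.46

H = 76/100 = 0.7600
FA = 4/100 = 0.0400
z(H) = z(0.7600) = 0.7063
z(FA) = z(0.0400) = -1.7507
d' = z(H) − z(FA) = 0.7063 − (-1.7507) = 2.4570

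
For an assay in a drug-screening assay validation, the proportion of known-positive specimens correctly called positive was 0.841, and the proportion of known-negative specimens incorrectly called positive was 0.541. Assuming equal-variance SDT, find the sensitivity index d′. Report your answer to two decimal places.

d′ = 0.90

Φ⁻¹(H) = Φ⁻¹(0.841) = 0.999
Φ⁻¹(FA) = Φ⁻¹(0.541) = 0.103
d' = z(H) − z(FA) = 0.999 − 0.103 = 0.896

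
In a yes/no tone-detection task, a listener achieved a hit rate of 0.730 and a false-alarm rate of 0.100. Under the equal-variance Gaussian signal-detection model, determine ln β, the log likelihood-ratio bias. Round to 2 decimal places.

ln β = 0.63

z(H) = 0.613
z(FA) = -1.282
ln β = −½·[z(H)² − z(FA)²] = −0.5 × (0.376 − 1.644) = 0.634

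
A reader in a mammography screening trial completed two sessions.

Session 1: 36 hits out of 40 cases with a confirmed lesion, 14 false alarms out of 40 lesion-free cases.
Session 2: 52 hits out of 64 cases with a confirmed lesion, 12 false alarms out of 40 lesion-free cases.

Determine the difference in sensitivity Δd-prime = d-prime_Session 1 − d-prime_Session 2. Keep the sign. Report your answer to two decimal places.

Session 1: z(0.9000) = 1.282, z(0.3500) = -0.385, d' = 1.667
Session 2: z(0.8125) = 0.887, z(0.3000) = -0.524, d' = 1.411
Δd' = d'_Session 1 − d'_Session 2 = 1.667 − 1.411 = 0.256
Session 1 has the higher sensitivity.

Δd-prime = 0.26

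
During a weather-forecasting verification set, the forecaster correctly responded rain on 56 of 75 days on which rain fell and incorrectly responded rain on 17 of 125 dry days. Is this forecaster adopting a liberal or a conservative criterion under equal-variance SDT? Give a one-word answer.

z(H) = 0.664, z(FA) = -1.098
c = −½·(z(H) + z(FA)) = 0.217
c > 0 → conservative criterion (biased toward responding “no”).

conservative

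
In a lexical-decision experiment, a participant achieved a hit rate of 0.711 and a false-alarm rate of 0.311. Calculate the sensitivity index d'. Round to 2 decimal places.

d' = 1.05

Φ⁻¹(H) = Φ⁻¹(0.711) = 0.5563
Φ⁻¹(FA) = Φ⁻¹(0.311) = -0.4930
d' = z(H) − z(FA) = 0.5563 − (-0.4930) = 1.0493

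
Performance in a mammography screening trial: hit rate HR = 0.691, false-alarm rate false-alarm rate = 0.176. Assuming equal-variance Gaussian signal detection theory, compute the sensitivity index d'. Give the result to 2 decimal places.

Φ⁻¹(H) = Φ⁻¹(0.691) = 0.499
Φ⁻¹(FA) = Φ⁻¹(0.176) = -0.931
d' = z(H) − z(FA) = 0.499 − (-0.931) = 1.430

d' = 1.43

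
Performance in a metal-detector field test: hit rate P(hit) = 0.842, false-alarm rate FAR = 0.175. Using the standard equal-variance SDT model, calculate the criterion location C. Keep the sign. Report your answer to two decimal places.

z(0.842) = 1.003, z(0.175) = -0.935
c = −½·[z(H) + z(FA)] = −0.5 × (1.003 + (-0.935)) = -0.034
c < 0: the operator has a liberal response bias.

C = -0.03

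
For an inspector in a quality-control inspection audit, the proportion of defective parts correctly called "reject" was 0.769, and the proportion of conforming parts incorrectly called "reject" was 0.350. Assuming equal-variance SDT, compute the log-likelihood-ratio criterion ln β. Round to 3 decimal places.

Φ⁻¹(H) = Φ⁻¹(0.769) = 0.7356
Φ⁻¹(FA) = Φ⁻¹(0.350) = -0.3853
ln β = −½·[z(H)² − z(FA)²] = −0.5 × (0.5411 − 0.1485) = -0.1963

ln β = -0.196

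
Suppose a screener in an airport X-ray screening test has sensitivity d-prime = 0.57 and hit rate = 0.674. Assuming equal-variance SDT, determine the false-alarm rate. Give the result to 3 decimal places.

false-alarm rate = 0.453

z(hit rate) = z(0.674) = 0.4510
z(FA) = z(H) − d' = 0.4510 − 0.57 = -0.1190
false-alarm rate = Φ(-0.1190) = 0.4526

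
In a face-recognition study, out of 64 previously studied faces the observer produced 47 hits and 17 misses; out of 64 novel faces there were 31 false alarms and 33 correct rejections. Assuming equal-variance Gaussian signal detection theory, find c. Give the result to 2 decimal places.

c = -0.29

H = 47/64 = 0.7344
FA = 31/64 = 0.4844
Φ⁻¹(H) = Φ⁻¹(0.7344) = 0.626
Φ⁻¹(FA) = Φ⁻¹(0.4844) = -0.039
c = −½·[z(H) + z(FA)] = −0.5 × (0.626 + (-0.039)) = -0.2935
c < 0: the observer has a liberal response bias.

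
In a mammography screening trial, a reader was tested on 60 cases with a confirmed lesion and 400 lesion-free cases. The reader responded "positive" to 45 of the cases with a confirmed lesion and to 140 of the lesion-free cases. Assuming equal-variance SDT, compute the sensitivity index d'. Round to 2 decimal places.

H = 45/60 = 0.7500
FA = 140/400 = 0.3500
z(H) = z(0.7500) = 0.6745
z(FA) = z(0.3500) = -0.3853
d' = z(H) − z(FA) = 0.6745 − (-0.3853) = 1.0598

d' = 1.06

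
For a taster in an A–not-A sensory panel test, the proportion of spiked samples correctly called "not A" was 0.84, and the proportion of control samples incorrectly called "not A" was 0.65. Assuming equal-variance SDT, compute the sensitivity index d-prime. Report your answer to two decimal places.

z(H) = z(0.84) = 0.9945
z(FA) = z(0.65) = 0.3853
d' = z(H) − z(FA) = 0.9945 − 0.3853 = 0.6092

d-prime = 0.61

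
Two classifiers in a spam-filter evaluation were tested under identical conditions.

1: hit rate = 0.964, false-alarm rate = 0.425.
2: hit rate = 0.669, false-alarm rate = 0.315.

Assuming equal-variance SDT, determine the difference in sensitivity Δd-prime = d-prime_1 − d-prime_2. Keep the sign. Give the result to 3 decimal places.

1: z(0.964) = 1.7991, z(0.425) = -0.1891, d' = 1.9882
2: z(0.669) = 0.4372, z(0.315) = -0.4817, d' = 0.9189
Δd' = d'_1 − d'_2 = 1.9882 − 0.9189 = 1.0693
1 has the higher sensitivity.

Δd-prime = 1.069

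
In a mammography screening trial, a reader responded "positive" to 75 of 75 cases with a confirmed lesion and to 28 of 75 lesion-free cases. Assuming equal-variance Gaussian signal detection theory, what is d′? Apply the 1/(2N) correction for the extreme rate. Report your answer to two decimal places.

d′ = 2.80

The hit rate is 75/75 = 1, so apply the 1/(2N) correction: H → 1 − 1/(2·75) = 0.99333.
z(H) = z(0.99333) = 2.475
z(FA) = z(0.37333) = -0.323
d' = 2.475 − (-0.323) = 2.798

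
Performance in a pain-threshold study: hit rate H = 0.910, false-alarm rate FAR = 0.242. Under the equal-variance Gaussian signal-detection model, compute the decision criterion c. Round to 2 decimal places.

z(H) = z(0.910) = 1.341
z(FA) = z(0.242) = -0.700
c = −½·[z(H) + z(FA)] = −0.5 × (1.341 + (-0.700)) = -0.3205

c = -0.32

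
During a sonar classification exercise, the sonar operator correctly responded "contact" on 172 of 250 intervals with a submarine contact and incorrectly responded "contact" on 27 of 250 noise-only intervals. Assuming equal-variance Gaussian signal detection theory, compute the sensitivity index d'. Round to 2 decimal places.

d' = 1.73

H = 172/250 = 0.6880
FA = 27/250 = 0.1080
z(H) = 0.4902
z(FA) = -1.2372
d' = z(H) − z(FA) = 0.4902 − (-1.2372) = 1.7274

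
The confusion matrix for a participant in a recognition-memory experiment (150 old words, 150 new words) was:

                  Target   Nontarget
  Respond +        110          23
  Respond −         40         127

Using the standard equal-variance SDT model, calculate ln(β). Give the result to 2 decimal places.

H = 110/150 = 0.7333
FA = 23/150 = 0.1533
z(H) = 0.623
z(FA) = -1.022
ln β = −½·[z(H)² − z(FA)²] = −0.5 × (0.388 − 1.044) = 0.328

ln β = 0.33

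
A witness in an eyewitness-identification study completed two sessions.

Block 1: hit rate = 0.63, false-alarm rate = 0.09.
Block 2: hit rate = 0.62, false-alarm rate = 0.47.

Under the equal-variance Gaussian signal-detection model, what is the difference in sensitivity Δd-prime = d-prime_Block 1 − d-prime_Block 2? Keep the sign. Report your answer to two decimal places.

Block 1: z(0.63) = 0.332, z(0.09) = -1.341, d' = 1.673
Block 2: z(0.62) = 0.305, z(0.47) = -0.075, d' = 0.380
Δd' = d'_Block 1 − d'_Block 2 = 1.673 − 0.380 = 1.293
Block 1 has the higher sensitivity.

Δd-prime = 1.29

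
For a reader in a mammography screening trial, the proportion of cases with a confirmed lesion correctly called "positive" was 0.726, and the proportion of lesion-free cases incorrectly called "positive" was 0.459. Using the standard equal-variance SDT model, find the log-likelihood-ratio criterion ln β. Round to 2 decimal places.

ln β = -0.18

z(0.726) = 0.601, z(0.459) = -0.103
ln β = −½·[z(H)² − z(FA)²] = −0.5 × (0.361 − 0.011) = -0.175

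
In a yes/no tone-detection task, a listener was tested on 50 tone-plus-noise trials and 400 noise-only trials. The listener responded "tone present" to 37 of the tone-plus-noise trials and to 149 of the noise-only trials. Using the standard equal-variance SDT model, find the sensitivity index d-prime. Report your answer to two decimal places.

d-prime = 0.97

H = 37/50 = 0.7400
FA = 149/400 = 0.3725
z(H) = z(0.7400) = 0.643
z(FA) = z(0.3725) = -0.325
d' = z(H) − z(FA) = 0.643 − (-0.325) = 0.968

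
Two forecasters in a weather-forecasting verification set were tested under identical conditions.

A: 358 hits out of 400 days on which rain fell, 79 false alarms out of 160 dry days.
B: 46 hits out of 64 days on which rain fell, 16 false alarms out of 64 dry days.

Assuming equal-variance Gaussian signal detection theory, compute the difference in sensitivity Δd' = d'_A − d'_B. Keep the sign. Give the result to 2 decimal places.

Δd' = 0.02

A: z(0.8950) = 1.254, z(0.4938) = -0.016, d' = 1.270
B: z(0.7188) = 0.579, z(0.2500) = -0.674, d' = 1.253
Δd' = d'_A − d'_B = 1.270 − 1.253 = 0.017
A has the higher sensitivity.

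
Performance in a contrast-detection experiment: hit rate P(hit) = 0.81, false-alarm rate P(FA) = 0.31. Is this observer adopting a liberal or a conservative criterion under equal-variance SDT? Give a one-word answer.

liberal

z(H) = 0.878, z(FA) = -0.496
c = −½·(z(H) + z(FA)) = -0.191
c < 0 → liberal criterion (biased toward responding “yes”).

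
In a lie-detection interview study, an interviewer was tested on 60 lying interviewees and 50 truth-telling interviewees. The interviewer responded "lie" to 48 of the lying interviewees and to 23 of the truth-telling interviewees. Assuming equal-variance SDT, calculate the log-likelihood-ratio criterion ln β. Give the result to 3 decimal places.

H = 48/60 = 0.8000
FA = 23/50 = 0.4600
z(0.8000) = 0.8416, z(0.4600) = -0.1004
ln β = −½·[z(H)² − z(FA)²] = −0.5 × (0.7083 − 0.0101) = -0.3491

ln β = -0.349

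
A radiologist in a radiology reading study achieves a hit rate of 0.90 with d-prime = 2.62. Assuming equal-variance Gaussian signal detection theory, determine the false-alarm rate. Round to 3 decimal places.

z(hit rate) = z(0.90) = 1.2816
z(FA) = z(H) − d' = 1.2816 − 2.62 = -1.3384
false-alarm rate = Φ(-1.3384) = 0.0904

false-alarm rate = 0.090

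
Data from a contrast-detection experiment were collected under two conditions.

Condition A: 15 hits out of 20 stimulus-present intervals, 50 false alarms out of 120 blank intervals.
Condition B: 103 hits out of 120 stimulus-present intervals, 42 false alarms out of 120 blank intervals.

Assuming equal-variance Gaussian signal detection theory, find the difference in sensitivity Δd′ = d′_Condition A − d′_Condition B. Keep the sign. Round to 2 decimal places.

Condition A: z(0.7500) = 0.674, z(0.4167) = -0.210, d' = 0.884
Condition B: z(0.8583) = 1.073, z(0.3500) = -0.385, d' = 1.458
Δd' = d'_Condition A − d'_Condition B = 0.884 − 1.458 = -0.574
Condition B has the higher sensitivity.

Δd′ = -0.57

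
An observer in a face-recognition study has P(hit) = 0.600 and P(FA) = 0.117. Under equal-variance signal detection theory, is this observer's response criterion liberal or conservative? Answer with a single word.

conservative

z(H) = 0.253, z(FA) = -1.190
c = −½·(z(H) + z(FA)) = 0.4685
c > 0 → conservative criterion (biased toward responding “no”).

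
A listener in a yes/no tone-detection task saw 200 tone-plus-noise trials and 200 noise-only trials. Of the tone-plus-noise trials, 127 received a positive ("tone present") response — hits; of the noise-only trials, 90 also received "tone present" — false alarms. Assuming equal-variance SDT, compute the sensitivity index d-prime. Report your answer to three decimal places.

d-prime = 0.471

H = 127/200 = 0.6350
FA = 90/200 = 0.4500
Φ⁻¹(0.6350) = 0.3451, Φ⁻¹(0.4500) = -0.1257
d' = z(H) − z(FA) = 0.3451 − (-0.1257) = 0.4708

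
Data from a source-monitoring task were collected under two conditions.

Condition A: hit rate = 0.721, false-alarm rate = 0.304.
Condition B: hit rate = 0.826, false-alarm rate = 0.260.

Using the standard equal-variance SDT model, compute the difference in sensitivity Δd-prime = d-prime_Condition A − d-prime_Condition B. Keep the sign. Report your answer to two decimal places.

Condition A: z(0.721) = 0.586, z(0.304) = -0.513, d' = 1.099
Condition B: z(0.826) = 0.938, z(0.260) = -0.643, d' = 1.581
Δd' = d'_Condition A − d'_Condition B = 1.099 − 1.581 = -0.482
Condition B has the higher sensitivity.

Δd-prime = -0.48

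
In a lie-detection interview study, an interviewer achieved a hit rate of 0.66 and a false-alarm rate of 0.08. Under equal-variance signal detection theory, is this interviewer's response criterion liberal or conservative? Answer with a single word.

conservative

z(H) = 0.412, z(FA) = -1.405
c = −½·(z(H) + z(FA)) = 0.4965
c > 0 → conservative criterion (biased toward responding “no”).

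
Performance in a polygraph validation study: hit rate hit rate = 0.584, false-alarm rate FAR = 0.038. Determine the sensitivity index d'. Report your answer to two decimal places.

d' = 1.99

Φ⁻¹(H) = Φ⁻¹(0.584) = 0.212
Φ⁻¹(FA) = Φ⁻¹(0.038) = -1.774
d' = z(H) − z(FA) = 0.212 − (-1.774) = 1.986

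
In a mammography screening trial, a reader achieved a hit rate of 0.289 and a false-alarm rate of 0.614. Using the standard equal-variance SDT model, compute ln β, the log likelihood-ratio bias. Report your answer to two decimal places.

z(0.289) = -0.556, z(0.614) = 0.290
ln β = −½·[z(H)² − z(FA)²] = −0.5 × (0.309 − 0.084) = -0.1125

ln β = -0.11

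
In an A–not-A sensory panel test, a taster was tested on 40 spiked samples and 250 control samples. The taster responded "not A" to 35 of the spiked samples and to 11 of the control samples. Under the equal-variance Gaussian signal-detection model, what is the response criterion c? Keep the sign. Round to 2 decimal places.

H = 35/40 = 0.8750
FA = 11/250 = 0.0440
Φ⁻¹(0.8750) = 1.1503, Φ⁻¹(0.0440) = -1.7060
c = −½·[z(H) + z(FA)] = −0.5 × (1.1503 + (-1.7060)) = 0.27785

c = 0.28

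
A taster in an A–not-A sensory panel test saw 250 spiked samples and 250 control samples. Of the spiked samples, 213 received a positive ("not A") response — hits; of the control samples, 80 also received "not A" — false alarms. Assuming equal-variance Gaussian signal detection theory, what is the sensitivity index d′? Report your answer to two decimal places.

H = 213/250 = 0.8520
FA = 80/250 = 0.3200
z(0.8520) = 1.0450, z(0.3200) = -0.4677
d' = z(H) − z(FA) = 1.0450 − (-0.4677) = 1.5127

d′ = 1.51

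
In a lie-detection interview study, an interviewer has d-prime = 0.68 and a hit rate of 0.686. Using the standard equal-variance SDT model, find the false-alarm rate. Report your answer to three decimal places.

z(hit rate) = z(0.686) = 0.4845
z(FA) = z(H) − d' = 0.4845 − 0.68 = -0.1955
false-alarm rate = Φ(-0.1955) = 0.4225

false-alarm rate = 0.423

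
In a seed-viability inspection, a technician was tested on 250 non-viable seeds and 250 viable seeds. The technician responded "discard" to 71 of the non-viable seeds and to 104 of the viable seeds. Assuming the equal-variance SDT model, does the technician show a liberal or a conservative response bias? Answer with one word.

z(H) = -0.571, z(FA) = -0.212
c = −½·(z(H) + z(FA)) = 0.3915
c > 0 → conservative criterion (biased toward responding “no”).

conservative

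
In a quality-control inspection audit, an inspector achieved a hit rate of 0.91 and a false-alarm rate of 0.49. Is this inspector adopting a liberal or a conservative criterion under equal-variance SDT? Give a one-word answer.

z(H) = 1.341, z(FA) = -0.025
c = −½·(z(H) + z(FA)) = -0.658
c < 0 → liberal criterion (biased toward responding “yes”).

liberal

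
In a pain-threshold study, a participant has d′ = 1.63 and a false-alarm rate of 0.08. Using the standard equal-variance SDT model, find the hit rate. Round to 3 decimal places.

hit rate = 0.589

z(false-alarm rate) = z(0.08) = -1.4051
z(H) = z(FA) + d' = -1.4051 + 1.63 = 0.2249
hit rate = Φ(0.2249) = 0.5890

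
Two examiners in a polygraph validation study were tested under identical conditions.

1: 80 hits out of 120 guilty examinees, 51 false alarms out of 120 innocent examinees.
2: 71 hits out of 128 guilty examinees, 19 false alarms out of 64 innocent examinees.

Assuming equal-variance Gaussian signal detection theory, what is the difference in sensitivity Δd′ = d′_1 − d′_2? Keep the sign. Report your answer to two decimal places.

Δd′ = -0.05

1: z(0.6667) = 0.431, z(0.4250) = -0.189, d' = 0.620
2: z(0.5547) = 0.138, z(0.2969) = -0.533, d' = 0.671
Δd' = d'_1 − d'_2 = 0.620 − 0.671 = -0.051
2 has the higher sensitivity.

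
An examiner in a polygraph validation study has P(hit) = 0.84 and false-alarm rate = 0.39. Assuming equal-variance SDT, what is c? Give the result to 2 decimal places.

Φ⁻¹(0.84) = 0.994, Φ⁻¹(0.39) = -0.279
c = −½·[z(H) + z(FA)] = −0.5 × (0.994 + (-0.279)) = -0.3575
c < 0: the examiner has a liberal response bias.

c = -0.36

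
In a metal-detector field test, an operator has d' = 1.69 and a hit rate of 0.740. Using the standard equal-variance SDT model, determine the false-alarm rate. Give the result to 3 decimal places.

false-alarm rate = 0.148

z(hit rate) = z(0.740) = 0.6433
z(FA) = z(H) − d' = 0.6433 − 1.69 = -1.0467
false-alarm rate = Φ(-1.0467) = 0.1476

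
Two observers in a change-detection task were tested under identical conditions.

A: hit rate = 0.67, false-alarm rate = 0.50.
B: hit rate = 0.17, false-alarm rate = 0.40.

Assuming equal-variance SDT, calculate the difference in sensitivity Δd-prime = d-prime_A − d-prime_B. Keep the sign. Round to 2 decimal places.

A: z(0.67) = 0.440, z(0.50) = 0.000, d' = 0.440
B: z(0.17) = -0.954, z(0.40) = -0.253, d' = -0.701
Δd' = d'_A − d'_B = 0.440 − (-0.701) = 1.141
A has the higher sensitivity.

Δd-prime = 1.14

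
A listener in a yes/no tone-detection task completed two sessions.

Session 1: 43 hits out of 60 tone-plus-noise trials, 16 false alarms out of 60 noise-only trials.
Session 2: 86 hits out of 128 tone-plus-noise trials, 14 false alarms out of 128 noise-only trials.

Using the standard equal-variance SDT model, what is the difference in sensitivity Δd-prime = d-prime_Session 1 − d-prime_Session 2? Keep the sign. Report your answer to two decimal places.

Δd-prime = -0.48

Session 1: z(0.7167) = 0.573, z(0.2667) = -0.623, d' = 1.196
Session 2: z(0.6719) = 0.445, z(0.1094) = -1.230, d' = 1.675
Δd' = d'_Session 1 − d'_Session 2 = 1.196 − 1.675 = -0.479
Session 2 has the higher sensitivity.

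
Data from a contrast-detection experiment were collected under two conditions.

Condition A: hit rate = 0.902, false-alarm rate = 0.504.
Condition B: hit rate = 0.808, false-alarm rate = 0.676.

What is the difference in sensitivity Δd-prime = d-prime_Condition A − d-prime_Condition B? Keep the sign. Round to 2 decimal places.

Condition A: z(0.902) = 1.293, z(0.504) = 0.010, d' = 1.283
Condition B: z(0.808) = 0.871, z(0.676) = 0.457, d' = 0.414
Δd' = d'_Condition A − d'_Condition B = 1.283 − 0.414 = 0.869
Condition A has the higher sensitivity.

Δd-prime = 0.87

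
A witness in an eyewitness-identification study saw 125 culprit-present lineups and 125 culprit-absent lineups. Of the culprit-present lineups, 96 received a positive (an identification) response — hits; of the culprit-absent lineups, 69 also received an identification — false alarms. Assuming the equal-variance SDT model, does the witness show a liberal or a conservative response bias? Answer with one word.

z(H) = 0.732, z(FA) = 0.131
c = −½·(z(H) + z(FA)) = -0.4315
c < 0 → liberal criterion (biased toward responding “yes”).

liberal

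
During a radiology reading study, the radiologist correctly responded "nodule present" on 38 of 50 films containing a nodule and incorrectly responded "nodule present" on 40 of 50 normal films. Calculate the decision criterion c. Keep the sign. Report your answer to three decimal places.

c = -0.774

H = 38/50 = 0.7600
FA = 40/50 = 0.8000
Φ⁻¹(H) = Φ⁻¹(0.7600) = 0.7063
Φ⁻¹(FA) = Φ⁻¹(0.8000) = 0.8416
c = −½·[z(H) + z(FA)] = −0.5 × (0.7063 + 0.8416) = -0.77395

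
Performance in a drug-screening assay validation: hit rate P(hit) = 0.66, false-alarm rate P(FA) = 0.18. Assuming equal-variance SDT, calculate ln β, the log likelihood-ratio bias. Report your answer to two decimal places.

ln β = 0.33

z(H) = 0.412
z(FA) = -0.915
ln β = −½·[z(H)² − z(FA)²] = −0.5 × (0.170 − 0.837) = 0.3335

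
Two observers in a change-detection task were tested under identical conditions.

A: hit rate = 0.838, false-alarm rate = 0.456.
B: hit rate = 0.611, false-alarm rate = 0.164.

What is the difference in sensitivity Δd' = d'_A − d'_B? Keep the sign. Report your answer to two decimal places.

Δd' = -0.16

A: z(0.838) = 0.986, z(0.456) = -0.111, d' = 1.097
B: z(0.611) = 0.282, z(0.164) = -0.978, d' = 1.260
Δd' = d'_A − d'_B = 1.097 − 1.260 = -0.163
B has the higher sensitivity.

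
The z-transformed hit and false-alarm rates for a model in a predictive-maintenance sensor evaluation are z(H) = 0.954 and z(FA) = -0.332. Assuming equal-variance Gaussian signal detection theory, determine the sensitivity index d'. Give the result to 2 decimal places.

d' = 1.29

d' = z(H) − z(FA) = 0.954 − (-0.332) = 1.286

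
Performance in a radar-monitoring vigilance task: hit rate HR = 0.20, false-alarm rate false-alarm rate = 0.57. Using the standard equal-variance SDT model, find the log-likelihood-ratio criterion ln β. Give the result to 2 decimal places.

ln β = -0.34

Φ⁻¹(0.20) = -0.842, Φ⁻¹(0.57) = 0.176
ln β = −½·[z(H)² − z(FA)²] = −0.5 × (0.709 − 0.031) = -0.339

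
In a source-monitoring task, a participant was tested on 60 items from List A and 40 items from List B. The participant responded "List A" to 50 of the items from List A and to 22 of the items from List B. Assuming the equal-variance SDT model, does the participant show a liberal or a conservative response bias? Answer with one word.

z(H) = 0.967, z(FA) = 0.126
c = −½·(z(H) + z(FA)) = -0.5465
c < 0 → liberal criterion (biased toward responding “yes”).

liberal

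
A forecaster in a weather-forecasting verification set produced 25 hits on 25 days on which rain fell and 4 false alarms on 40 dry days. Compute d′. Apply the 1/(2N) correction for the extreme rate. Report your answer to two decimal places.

The hit rate is 25/25 = 1, so apply the 1/(2N) correction: H → 1 − 1/(2·25) = 0.98000.
z(H) = z(0.98000) = 2.054
z(FA) = z(0.10000) = -1.282
d' = 2.054 − (-1.282) = 3.336

d′ = 3.34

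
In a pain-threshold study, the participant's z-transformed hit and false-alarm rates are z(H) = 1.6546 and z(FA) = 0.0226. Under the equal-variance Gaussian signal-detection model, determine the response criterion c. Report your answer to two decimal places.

c = -0.84

c = −½·[z(H) + z(FA)] = −½·(1.6546 + 0.0226) = -0.8386
c < 0: the participant has a liberal response bias.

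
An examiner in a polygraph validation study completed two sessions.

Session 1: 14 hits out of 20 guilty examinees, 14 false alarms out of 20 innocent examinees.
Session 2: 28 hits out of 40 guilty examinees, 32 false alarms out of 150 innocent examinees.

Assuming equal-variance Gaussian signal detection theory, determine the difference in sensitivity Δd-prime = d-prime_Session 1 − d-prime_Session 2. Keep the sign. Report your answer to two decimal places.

Session 1: z(0.7000) = 0.524, z(0.7000) = 0.524, d' = 0.000
Session 2: z(0.7000) = 0.524, z(0.2133) = -0.795, d' = 1.319
Δd' = d'_Session 1 − d'_Session 2 = 0.000 − 1.319 = -1.319
Session 2 has the higher sensitivity.

Δd-prime = -1.32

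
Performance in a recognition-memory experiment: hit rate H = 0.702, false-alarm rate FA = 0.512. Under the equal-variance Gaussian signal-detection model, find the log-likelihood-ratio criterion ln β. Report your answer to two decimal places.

ln β = -0.14

Φ⁻¹(0.702) = 0.530, Φ⁻¹(0.512) = 0.030
ln β = −½·[z(H)² − z(FA)²] = −0.5 × (0.281 − 0.001) = -0.140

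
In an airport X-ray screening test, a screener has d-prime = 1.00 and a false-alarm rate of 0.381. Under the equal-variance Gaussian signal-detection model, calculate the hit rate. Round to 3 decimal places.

hit rate = 0.757

z(false-alarm rate) = z(0.381) = -0.3029
z(H) = z(FA) + d' = -0.3029 + 1.00 = 0.6971
hit rate = Φ(0.6971) = 0.7571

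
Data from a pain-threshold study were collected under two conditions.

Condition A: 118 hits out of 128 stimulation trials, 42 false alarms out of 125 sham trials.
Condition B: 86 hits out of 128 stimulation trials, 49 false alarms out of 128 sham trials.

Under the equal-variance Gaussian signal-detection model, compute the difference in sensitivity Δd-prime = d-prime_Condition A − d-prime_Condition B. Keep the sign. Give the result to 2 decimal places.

Δd-prime = 1.10

Condition A: z(0.9219) = 1.418, z(0.3360) = -0.423, d' = 1.841
Condition B: z(0.6719) = 0.445, z(0.3828) = -0.298, d' = 0.743
Δd' = d'_Condition A − d'_Condition B = 1.841 − 0.743 = 1.098
Condition A has the higher sensitivity.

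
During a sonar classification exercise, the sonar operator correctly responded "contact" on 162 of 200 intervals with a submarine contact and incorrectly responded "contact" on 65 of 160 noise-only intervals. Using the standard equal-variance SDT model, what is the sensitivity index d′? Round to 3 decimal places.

H = 162/200 = 0.8100
FA = 65/160 = 0.4062
z(H) = 0.8779
z(FA) = -0.2373
d' = z(H) − z(FA) = 0.8779 − (-0.2373) = 1.1152

d′ = 1.115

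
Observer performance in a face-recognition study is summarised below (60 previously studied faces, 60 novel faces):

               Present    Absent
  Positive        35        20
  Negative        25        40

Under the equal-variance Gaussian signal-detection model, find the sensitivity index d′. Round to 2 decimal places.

H = 35/60 = 0.5833
FA = 20/60 = 0.3333
z(H) = z(0.5833) = 0.210
z(FA) = z(0.3333) = -0.431
d' = z(H) − z(FA) = 0.210 − (-0.431) = 0.641

d′ = 0.64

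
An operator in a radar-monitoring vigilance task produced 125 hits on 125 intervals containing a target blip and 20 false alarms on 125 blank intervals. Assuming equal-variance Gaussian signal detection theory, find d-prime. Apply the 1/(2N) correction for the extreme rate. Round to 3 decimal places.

The hit rate is 125/125 = 1, so apply the 1/(2N) correction: H → 1 − 1/(2·125) = 0.99600.
z(H) = z(0.99600) = 2.6521
z(FA) = z(0.16000) = -0.9945
d' = 2.6521 − (-0.9945) = 3.6466

d-prime = 3.647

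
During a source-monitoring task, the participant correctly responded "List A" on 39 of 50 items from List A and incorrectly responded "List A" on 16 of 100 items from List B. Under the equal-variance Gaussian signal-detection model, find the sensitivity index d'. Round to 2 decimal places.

H = 39/50 = 0.7800
FA = 16/100 = 0.1600
z(H) = 0.772
z(FA) = -0.994
d' = z(H) − z(FA) = 0.772 − (-0.994) = 1.766

d' = 1.77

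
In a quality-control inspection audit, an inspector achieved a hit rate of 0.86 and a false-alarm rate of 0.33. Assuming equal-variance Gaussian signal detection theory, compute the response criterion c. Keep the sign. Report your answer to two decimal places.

c = -0.32

Φ⁻¹(H) = Φ⁻¹(0.86) = 1.080
Φ⁻¹(FA) = Φ⁻¹(0.33) = -0.440
c = −½·[z(H) + z(FA)] = −0.5 × (1.080 + (-0.440)) = -0.320
c < 0: the inspector has a liberal response bias.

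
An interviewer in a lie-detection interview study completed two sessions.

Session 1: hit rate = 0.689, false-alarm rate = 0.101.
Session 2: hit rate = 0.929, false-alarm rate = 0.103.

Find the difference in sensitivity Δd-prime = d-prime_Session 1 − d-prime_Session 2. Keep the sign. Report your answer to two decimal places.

Δd-prime = -0.96

Session 1: z(0.689) = 0.493, z(0.101) = -1.276, d' = 1.769
Session 2: z(0.929) = 1.468, z(0.103) = -1.265, d' = 2.733
Δd' = d'_Session 1 − d'_Session 2 = 1.769 − 2.733 = -0.964
Session 2 has the higher sensitivity.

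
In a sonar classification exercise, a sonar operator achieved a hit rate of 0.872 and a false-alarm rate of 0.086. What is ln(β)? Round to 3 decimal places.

ln β = 0.288

Φ⁻¹(H) = 1.1359
Φ⁻¹(FA) = -1.3658
ln β = −½·[z(H)² − z(FA)²] = −0.5 × (1.2903 − 1.8654) = 0.28755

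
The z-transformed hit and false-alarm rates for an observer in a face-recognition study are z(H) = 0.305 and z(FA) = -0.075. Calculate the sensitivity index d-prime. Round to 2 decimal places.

d-prime = 0.38

d' = z(H) − z(FA) = 0.305 − (-0.075) = 0.380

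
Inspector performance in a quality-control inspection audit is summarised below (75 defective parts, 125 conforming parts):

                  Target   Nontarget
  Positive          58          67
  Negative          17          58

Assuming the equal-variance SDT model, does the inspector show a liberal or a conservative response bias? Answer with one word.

z(H) = 0.750, z(FA) = 0.090
c = −½·(z(H) + z(FA)) = -0.420
c < 0 → liberal criterion (biased toward responding “yes”).

liberal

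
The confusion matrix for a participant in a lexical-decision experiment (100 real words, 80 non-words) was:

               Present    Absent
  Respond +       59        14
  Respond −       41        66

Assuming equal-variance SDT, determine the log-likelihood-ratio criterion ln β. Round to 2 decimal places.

H = 59/100 = 0.5900
FA = 14/80 = 0.1750
z(H) = z(0.5900) = 0.228
z(FA) = z(0.1750) = -0.935
ln β = −½·[z(H)² − z(FA)²] = −0.5 × (0.052 − 0.874) = 0.411

ln β = 0.41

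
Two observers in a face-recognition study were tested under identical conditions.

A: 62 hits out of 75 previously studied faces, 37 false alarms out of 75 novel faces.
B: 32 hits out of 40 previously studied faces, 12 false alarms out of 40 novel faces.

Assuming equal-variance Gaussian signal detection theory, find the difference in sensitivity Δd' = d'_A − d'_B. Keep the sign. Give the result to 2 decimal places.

Δd' = -0.41

A: z(0.8267) = 0.941, z(0.4933) = -0.017, d' = 0.958
B: z(0.8000) = 0.842, z(0.3000) = -0.524, d' = 1.366
Δd' = d'_A − d'_B = 0.958 − 1.366 = -0.408
B has the higher sensitivity.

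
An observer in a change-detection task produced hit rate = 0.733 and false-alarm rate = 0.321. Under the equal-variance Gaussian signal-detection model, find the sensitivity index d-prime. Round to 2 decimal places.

z(H) = z(0.733) = 0.6219
z(FA) = z(0.321) = -0.4649
d' = z(H) − z(FA) = 0.6219 − (-0.4649) = 1.0868

d-prime = 1.09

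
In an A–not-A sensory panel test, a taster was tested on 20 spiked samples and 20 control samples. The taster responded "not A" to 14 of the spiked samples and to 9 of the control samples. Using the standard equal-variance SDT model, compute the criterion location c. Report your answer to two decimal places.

c = -0.20

H = 14/20 = 0.7000
FA = 9/20 = 0.4500
Φ⁻¹(H) = Φ⁻¹(0.7000) = 0.5244
Φ⁻¹(FA) = Φ⁻¹(0.4500) = -0.1257
c = −½·[z(H) + z(FA)] = −0.5 × (0.5244 + (-0.1257)) = -0.19935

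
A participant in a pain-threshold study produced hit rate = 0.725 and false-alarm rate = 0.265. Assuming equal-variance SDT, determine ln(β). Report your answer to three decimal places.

ln β = 0.019

z(0.725) = 0.5978, z(0.265) = -0.6280
ln β = −½·[z(H)² − z(FA)²] = −0.5 × (0.3574 − 0.3944) = 0.0185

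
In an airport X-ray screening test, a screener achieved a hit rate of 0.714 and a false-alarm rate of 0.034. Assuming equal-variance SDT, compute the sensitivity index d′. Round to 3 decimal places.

z(0.714) = 0.5651, z(0.034) = -1.8250
d' = z(H) − z(FA) = 0.5651 − (-1.8250) = 2.3901

d′ = 2.390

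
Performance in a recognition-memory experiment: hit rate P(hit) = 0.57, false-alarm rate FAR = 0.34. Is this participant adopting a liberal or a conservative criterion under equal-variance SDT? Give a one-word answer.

conservative

z(H) = 0.176, z(FA) = -0.412
c = −½·(z(H) + z(FA)) = 0.118
c > 0 → conservative criterion (biased toward responding “no”).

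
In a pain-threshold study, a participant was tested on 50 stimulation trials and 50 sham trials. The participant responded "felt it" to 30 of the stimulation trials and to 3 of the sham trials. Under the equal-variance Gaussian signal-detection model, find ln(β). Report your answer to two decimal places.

ln β = 1.18

H = 30/50 = 0.6000
FA = 3/50 = 0.0600
Φ⁻¹(H) = 0.253
Φ⁻¹(FA) = -1.555
ln β = −½·[z(H)² − z(FA)²] = −0.5 × (0.064 − 2.418) = 1.177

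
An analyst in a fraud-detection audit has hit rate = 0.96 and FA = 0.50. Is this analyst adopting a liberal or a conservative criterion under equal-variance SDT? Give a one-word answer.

z(H) = 1.751, z(FA) = 0.000
c = −½·(z(H) + z(FA)) = -0.8755
c < 0 → liberal criterion (biased toward responding “yes”).

liberal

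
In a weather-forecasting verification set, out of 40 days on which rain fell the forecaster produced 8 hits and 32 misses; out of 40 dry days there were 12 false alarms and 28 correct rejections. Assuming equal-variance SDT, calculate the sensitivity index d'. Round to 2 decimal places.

d' = -0.32

H = 8/40 = 0.2000
FA = 12/40 = 0.3000
Φ⁻¹(H) = Φ⁻¹(0.2000) = -0.842
Φ⁻¹(FA) = Φ⁻¹(0.3000) = -0.524
d' = z(H) − z(FA) = -0.842 − (-0.524) = -0.318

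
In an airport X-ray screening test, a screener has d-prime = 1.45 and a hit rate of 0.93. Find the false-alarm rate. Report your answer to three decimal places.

z(hit rate) = z(0.93) = 1.4758
z(FA) = z(H) − d' = 1.4758 − 1.45 = 0.0258
false-alarm rate = Φ(0.0258) = 0.5103

false-alarm rate = 0.510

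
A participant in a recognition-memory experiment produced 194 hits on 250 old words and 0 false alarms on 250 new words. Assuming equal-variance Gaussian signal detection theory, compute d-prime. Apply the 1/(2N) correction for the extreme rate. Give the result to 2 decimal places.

d-prime = 3.64

The false-alarm rate is 0/250 = 0, so apply the 1/(2N) correction: FA → 1/(2·250) = 0.00200.
z(H) = z(0.77600) = 0.759
z(FA) = z(0.00200) = -2.878
d' = 0.759 − (-2.878) = 3.637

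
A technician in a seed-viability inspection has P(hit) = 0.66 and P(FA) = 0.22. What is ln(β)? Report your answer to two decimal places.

ln β = 0.21

z(H) = z(0.66) = 0.412
z(FA) = z(0.22) = -0.772
ln β = −½·[z(H)² − z(FA)²] = −0.5 × (0.170 − 0.596) = 0.213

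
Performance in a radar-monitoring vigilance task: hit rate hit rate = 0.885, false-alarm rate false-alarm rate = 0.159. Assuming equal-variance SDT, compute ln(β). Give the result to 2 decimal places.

Φ⁻¹(H) = 1.200
Φ⁻¹(FA) = -0.999
ln β = −½·[z(H)² − z(FA)²] = −0.5 × (1.440 − 0.998) = -0.221

ln β = -0.22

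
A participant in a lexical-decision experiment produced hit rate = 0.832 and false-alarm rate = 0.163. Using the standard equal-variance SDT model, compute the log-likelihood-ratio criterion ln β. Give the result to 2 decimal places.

ln β = 0.02

z(H) = z(0.832) = 0.962
z(FA) = z(0.163) = -0.982
ln β = −½·[z(H)² − z(FA)²] = −0.5 × (0.925 − 0.964) = 0.0195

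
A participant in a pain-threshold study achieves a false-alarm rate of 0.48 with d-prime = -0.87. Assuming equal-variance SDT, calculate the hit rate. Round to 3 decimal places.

z(false-alarm rate) = z(0.48) = -0.0502
z(H) = z(FA) + d' = -0.0502 + (-0.87) = -0.9202
hit rate = Φ(-0.9202) = 0.1787

hit rate = 0.179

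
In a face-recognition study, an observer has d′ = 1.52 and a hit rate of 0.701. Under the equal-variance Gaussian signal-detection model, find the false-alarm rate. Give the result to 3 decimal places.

z(hit rate) = z(0.701) = 0.5273
z(FA) = z(H) − d' = 0.5273 − 1.52 = -0.9927
false-alarm rate = Φ(-0.9927) = 0.1604

false-alarm rate = 0.160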